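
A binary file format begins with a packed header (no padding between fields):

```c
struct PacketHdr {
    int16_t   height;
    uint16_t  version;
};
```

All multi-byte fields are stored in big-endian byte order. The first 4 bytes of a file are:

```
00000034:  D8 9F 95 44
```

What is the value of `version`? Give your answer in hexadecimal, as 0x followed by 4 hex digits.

`version` follows `height` (2 bytes), so it starts at byte offset 2 and occupies 2 bytes.
Bytes at offsets 2..3: 95 44.
Big-endian stores the most-significant byte at the lowest address.
The bytes are already most-significant first: 0x9544.

0x9544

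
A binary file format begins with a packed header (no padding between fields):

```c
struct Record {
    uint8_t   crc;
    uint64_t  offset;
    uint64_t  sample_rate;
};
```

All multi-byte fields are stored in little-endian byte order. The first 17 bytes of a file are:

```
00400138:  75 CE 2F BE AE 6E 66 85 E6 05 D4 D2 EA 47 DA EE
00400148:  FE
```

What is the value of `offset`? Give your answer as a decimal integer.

`offset` follows `crc` (1 byte), so it starts at byte offset 1 and occupies 8 bytes.
Bytes at offsets 1..8: CE 2F BE AE 6E 66 85 E6.
Little-endian stores the least-significant byte at the lowest address.
Reassemble most-significant byte first: E6 85 66 6E AE BE 2F CE → 0xE685666EAEBE2FCE.
0xE685666EAEBE2FCE = 16610795426190077902.

16610795426190077902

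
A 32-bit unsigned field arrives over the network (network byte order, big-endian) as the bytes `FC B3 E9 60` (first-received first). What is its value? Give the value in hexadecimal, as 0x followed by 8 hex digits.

0xFCB3E960

Big-endian: lowest address holds the most-significant byte.
The bytes are already most-significant first: 0xFCB3E960.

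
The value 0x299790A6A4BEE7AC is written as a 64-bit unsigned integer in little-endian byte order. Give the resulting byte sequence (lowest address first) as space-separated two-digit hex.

AC E7 BE A4 A6 90 97 29

Split into bytes (most-significant first): 29 97 90 A6 A4 BE E7 AC.
In little-endian order the low byte comes first in memory.
So at ascending addresses the bytes are AC E7 BE A4 A6 90 97 29.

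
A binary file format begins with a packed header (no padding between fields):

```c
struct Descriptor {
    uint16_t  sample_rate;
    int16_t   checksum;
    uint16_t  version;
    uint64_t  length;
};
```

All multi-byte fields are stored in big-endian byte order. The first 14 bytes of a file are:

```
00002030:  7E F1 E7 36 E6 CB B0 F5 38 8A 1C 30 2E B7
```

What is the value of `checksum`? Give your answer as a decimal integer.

`checksum` follows `sample_rate` (2 bytes), so it starts at byte offset 2 and occupies 2 bytes.
Bytes at offsets 2..3: E7 36.
Big-endian: lowest address holds the most-significant byte.
The bytes are already most-significant first: 0xE736.
Top bit is set, so as a signed 16-bit value this is 0xE736 − 2^16 = -6346.

-6346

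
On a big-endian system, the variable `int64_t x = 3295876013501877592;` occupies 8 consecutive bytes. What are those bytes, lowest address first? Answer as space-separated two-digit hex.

2D BD 4D C5 A0 82 8D 58

3295876013501877592 in hexadecimal, padded to 64 bits, is 0x2DBD4DC5A0828D58.
Split into bytes (most-significant first): 2D BD 4D C5 A0 82 8D 58.
In big-endian order the high byte comes first in memory.
So the memory order matches the most-significant-first order: 2D BD 4D C5 A0 82 8D 58.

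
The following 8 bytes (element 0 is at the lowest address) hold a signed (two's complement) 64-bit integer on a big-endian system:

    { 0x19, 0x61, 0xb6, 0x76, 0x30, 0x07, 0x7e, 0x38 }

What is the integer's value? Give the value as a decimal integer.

1828943542417325624

In big-endian order the high byte comes first in memory.
The bytes are already most-significant first: 0x1961B67630077E38.
0x1961B67630077E38 = 1828943542417325624.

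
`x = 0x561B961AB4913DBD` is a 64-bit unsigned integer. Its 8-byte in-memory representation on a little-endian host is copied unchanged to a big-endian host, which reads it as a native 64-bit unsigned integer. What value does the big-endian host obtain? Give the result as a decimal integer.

Stored little-endian, the bytes at ascending addresses are BD 3D 91 B4 1A 96 1B 56.
Read back as big-endian, the last byte is least significant, giving 0xBD3D91B41A961B56.
0xBD3D91B41A961B56 = 13636215449473915734.

13636215449473915734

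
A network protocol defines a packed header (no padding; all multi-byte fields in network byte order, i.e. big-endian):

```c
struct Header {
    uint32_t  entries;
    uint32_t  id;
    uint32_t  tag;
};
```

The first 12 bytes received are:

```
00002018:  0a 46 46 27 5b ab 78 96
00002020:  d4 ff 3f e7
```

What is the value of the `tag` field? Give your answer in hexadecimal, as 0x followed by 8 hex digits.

`tag` follows `entries` (4 B), `id` (4 B), so it starts at offset 4 + 4 = 8 and occupies 4 bytes.
Bytes at offsets 8..11: D4 FF 3F E7.
Big-endian: lowest address holds the most-significant byte.
The bytes are already most-significant first: 0xD4FF3FE7.

0xD4FF3FE7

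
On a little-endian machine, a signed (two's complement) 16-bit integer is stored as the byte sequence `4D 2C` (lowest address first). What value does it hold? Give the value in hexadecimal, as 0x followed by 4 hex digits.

0x2C4D

In little-endian order the low byte comes first in memory.
Reassemble most-significant byte first: 2C 4D → 0x2C4D.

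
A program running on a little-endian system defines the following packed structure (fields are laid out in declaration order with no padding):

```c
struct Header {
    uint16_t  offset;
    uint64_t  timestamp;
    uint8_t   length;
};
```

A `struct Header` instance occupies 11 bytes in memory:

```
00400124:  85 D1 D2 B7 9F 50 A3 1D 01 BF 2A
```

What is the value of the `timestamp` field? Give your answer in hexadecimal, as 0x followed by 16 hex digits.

0xBF011DA3509FB7D2

`timestamp` follows `offset` (2 bytes), so it starts at byte offset 2 and occupies 8 bytes.
Bytes at offsets 2..9: D2 B7 9F 50 A3 1D 01 BF.
Little-endian: lowest address holds the least-significant byte.
Reassemble most-significant byte first: BF 01 1D A3 50 9F B7 D2 → 0xBF011DA3509FB7D2.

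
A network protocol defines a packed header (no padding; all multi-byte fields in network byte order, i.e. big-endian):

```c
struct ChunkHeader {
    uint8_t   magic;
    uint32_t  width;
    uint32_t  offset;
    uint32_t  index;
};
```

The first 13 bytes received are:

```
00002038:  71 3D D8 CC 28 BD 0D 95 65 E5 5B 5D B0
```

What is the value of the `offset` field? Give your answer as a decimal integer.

`offset` follows `magic` (1 B), `width` (4 B), so it starts at offset 1 + 4 = 5 and occupies 4 bytes.
Bytes at offsets 5..8: BD 0D 95 65.
In big-endian order the high byte comes first in memory.
The bytes are already most-significant first: 0xBD0D9565.
0xBD0D9565 = 3171784037.

3171784037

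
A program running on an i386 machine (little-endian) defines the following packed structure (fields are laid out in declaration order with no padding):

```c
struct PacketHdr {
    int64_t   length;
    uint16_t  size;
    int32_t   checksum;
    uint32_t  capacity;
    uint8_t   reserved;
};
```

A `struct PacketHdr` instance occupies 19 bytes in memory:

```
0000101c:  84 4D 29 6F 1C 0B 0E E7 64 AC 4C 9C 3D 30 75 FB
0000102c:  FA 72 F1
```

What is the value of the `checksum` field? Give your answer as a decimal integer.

`checksum` follows `length` (8 B), `size` (2 B), so it starts at offset 8 + 2 = 10 and occupies 4 bytes.
Bytes at offsets 10..13: 4C 9C 3D 30.
Little-endian stores the least-significant byte at the lowest address.
Reassemble most-significant byte first: 30 3D 9C 4C → 0x303D9C4C.
0x303D9C4C = 809344076.

809344076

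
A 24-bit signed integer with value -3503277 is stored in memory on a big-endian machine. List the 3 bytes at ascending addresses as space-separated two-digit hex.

Two's complement of -3503277 in 24 bits: 3503277 = 0x3574AD; invert → 0xCA8B52; add 1 → 0xCA8B53.
Split into bytes (most-significant first): CA 8B 53.
Big-endian stores the most-significant byte at the lowest address.
So the memory order matches the most-significant-first order: CA 8B 53.

CA 8B 53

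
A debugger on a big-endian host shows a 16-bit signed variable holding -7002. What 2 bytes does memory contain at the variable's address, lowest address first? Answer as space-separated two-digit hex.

E4 A6

Two's complement of -7002 in 16 bits: 7002 = 0x1B5A; invert → 0xE4A5; add 1 → 0xE4A6.
Split into bytes (most-significant first): E4 A6.
Big-endian stores the most-significant byte at the lowest address.
So the memory order matches the most-significant-first order: E4 A6.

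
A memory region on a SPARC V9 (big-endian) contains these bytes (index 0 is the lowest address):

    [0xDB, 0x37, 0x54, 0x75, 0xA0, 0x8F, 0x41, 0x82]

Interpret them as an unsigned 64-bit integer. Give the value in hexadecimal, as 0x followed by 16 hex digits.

0xDB375475A08F4182

Big-endian: lowest address holds the most-significant byte.
The bytes are already most-significant first: 0xDB375475A08F4182.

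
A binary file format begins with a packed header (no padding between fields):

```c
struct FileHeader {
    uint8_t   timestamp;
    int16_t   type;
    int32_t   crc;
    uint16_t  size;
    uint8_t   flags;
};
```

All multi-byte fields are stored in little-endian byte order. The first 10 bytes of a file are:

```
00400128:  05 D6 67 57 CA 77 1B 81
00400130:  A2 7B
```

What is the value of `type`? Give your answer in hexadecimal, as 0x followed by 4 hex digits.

`type` follows `timestamp` (1 byte), so it starts at byte offset 1 and occupies 2 bytes.
Bytes at offsets 1..2: D6 67.
Little-endian: lowest address holds the least-significant byte.
Reassemble most-significant byte first: 67 D6 → 0x67D6.

0x67D6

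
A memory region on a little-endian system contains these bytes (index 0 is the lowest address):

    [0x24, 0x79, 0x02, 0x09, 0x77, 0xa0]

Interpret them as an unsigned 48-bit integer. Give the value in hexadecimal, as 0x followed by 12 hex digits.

In little-endian order the low byte comes first in memory.
Reassemble most-significant byte first: A0 77 09 02 79 24 → 0xA07709027924.

0xA07709027924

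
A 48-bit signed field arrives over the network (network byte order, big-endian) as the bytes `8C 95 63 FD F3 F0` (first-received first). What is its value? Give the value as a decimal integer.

-126901721107472

In big-endian order the high byte comes first in memory.
The bytes are already most-significant first: 0x8C9563FDF3F0.
Top bit is set, so as a signed 48-bit value this is 0x8C9563FDF3F0 − 2^48 = -126901721107472.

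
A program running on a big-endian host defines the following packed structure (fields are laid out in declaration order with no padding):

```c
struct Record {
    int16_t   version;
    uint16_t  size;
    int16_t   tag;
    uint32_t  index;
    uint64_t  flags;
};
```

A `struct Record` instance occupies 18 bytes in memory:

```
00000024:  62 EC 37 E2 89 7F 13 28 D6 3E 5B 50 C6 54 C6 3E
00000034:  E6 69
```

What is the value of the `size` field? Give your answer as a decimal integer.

`size` follows `version` (2 bytes), so it starts at byte offset 2 and occupies 2 bytes.
Bytes at offsets 2..3: 37 E2.
In big-endian order the high byte comes first in memory.
The bytes are already most-significant first: 0x37E2.
0x37E2 = 14306.

14306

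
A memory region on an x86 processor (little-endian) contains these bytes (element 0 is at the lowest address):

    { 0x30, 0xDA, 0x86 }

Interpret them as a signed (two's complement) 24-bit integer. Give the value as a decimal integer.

Little-endian: lowest address holds the least-significant byte.
Reassemble most-significant byte first: 86 DA 30 → 0x86DA30.
Top bit is set, so as a signed 24-bit value this is 0x86DA30 − 2^24 = -7939536.

-7939536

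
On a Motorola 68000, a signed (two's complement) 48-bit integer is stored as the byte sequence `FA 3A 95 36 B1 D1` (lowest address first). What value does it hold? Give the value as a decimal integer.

-6345458273839

Big-endian: lowest address holds the most-significant byte.
The bytes are already most-significant first: 0xFA3A9536B1D1.
Top bit is set, so as a signed 48-bit value this is 0xFA3A9536B1D1 − 2^48 = -6345458273839.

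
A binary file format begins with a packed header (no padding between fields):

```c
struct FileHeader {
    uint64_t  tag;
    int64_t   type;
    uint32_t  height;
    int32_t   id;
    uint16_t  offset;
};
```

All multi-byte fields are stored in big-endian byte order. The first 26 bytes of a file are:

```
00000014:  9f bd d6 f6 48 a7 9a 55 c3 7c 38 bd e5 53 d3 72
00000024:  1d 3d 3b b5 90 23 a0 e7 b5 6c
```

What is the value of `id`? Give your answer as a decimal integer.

`id` follows `tag` (8 B), `type` (8 B), `height` (4 B), so it starts at offset 8 + 8 + 4 = 20 and occupies 4 bytes.
Bytes at offsets 20..23: 90 23 A0 E7.
Big-endian stores the most-significant byte at the lowest address.
The bytes are already most-significant first: 0x9023A0E7.
Top bit is set, so as a signed 32-bit value this is 0x9023A0E7 − 2^32 = -1876713241.

-1876713241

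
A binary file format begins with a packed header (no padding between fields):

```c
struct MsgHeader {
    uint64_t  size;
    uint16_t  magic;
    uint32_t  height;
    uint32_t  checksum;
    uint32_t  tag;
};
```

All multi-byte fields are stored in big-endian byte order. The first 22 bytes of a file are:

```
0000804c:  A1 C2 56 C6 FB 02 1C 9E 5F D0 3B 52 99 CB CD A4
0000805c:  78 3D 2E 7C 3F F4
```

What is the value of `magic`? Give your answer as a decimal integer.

24528

`magic` follows `size` (8 bytes), so it starts at byte offset 8 and occupies 2 bytes.
Bytes at offsets 8..9: 5F D0.
Big-endian: lowest address holds the most-significant byte.
The bytes are already most-significant first: 0x5FD0.
0x5FD0 = 24528.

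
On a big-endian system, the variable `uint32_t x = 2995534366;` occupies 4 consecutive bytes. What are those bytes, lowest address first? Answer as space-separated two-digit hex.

B2 8C 3A 1E

2995534366 in hexadecimal, padded to 32 bits, is 0xB28C3A1E.
Split into bytes (most-significant first): B2 8C 3A 1E.
Big-endian stores the most-significant byte at the lowest address.
So the memory order matches the most-significant-first order: B2 8C 3A 1E.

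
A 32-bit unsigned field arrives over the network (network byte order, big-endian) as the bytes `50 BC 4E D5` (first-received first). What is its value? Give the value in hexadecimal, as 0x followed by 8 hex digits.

Big-endian stores the most-significant byte at the lowest address.
The bytes are already most-significant first: 0x50BC4ED5.

0x50BC4ED5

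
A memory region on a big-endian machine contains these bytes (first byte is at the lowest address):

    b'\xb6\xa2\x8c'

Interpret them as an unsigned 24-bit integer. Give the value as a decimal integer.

In big-endian order the high byte comes first in memory.
The bytes are already most-significant first: 0xB6A28C.
0xB6A28C = 11969164.

11969164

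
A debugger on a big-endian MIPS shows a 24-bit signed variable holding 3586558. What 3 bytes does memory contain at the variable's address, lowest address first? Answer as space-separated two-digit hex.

36 B9 FE

3586558 in hexadecimal, padded to 24 bits, is 0x36B9FE.
Split into bytes (most-significant first): 36 B9 FE.
Big-endian stores the most-significant byte at the lowest address.
So the memory order matches the most-significant-first order: 36 B9 FE.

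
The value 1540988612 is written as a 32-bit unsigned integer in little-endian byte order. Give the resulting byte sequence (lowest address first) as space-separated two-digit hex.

1540988612 in hexadecimal, padded to 32 bits, is 0x5BD99EC4.
Split into bytes (most-significant first): 5B D9 9E C4.
In little-endian order the low byte comes first in memory.
So at ascending addresses the bytes are C4 9E D9 5B.

C4 9E D9 5B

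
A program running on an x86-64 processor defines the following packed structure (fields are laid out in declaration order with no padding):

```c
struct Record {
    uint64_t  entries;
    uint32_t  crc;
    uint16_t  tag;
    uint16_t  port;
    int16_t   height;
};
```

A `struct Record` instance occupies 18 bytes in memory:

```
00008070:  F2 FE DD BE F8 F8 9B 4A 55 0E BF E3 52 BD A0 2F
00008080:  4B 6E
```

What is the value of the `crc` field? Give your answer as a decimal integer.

3820949077

`crc` follows `entries` (8 bytes), so it starts at byte offset 8 and occupies 4 bytes.
Bytes at offsets 8..11: 55 0E BF E3.
Little-endian: lowest address holds the least-significant byte.
Reassemble most-significant byte first: E3 BF 0E 55 → 0xE3BF0E55.
0xE3BF0E55 = 3820949077.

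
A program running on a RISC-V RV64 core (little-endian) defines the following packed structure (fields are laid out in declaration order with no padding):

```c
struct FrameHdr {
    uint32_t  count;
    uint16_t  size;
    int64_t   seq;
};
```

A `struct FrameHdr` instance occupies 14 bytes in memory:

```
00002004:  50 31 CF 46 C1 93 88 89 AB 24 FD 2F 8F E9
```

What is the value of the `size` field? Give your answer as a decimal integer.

37825

`size` follows `count` (4 bytes), so it starts at byte offset 4 and occupies 2 bytes.
Bytes at offsets 4..5: C1 93.
In little-endian order the low byte comes first in memory.
Reassemble most-significant byte first: 93 C1 → 0x93C1.
0x93C1 = 37825.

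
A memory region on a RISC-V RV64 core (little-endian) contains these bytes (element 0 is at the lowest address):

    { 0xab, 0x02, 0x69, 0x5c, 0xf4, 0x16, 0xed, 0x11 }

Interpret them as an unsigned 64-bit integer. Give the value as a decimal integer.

Little-endian: lowest address holds the least-significant byte.
Reassemble most-significant byte first: 11 ED 16 F4 5C 69 02 AB → 0x11ED16F45C6902AB.
0x11ED16F45C6902AB = 1291713906903417515.

1291713906903417515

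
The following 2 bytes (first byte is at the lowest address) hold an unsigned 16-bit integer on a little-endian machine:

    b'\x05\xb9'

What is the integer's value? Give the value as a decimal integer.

Little-endian: lowest address holds the least-significant byte.
Reassemble most-significant byte first: B9 05 → 0xB905.
0xB905 = 47365.

47365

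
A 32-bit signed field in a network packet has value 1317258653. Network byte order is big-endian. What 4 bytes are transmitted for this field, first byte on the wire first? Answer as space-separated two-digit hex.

4E 83 C5 9D

1317258653 in hexadecimal, padded to 32 bits, is 0x4E83C59D.
Split into bytes (most-significant first): 4E 83 C5 9D.
Big-endian: lowest address holds the most-significant byte.
So the memory order matches the most-significant-first order: 4E 83 C5 9D.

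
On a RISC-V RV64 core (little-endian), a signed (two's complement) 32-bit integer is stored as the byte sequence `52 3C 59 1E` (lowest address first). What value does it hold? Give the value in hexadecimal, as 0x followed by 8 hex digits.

0x1E593C52

In little-endian order the low byte comes first in memory.
Reassemble most-significant byte first: 1E 59 3C 52 → 0x1E593C52.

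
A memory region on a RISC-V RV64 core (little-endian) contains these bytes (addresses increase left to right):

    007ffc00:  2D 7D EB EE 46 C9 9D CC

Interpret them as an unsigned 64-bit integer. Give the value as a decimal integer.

14744162061574176045

Little-endian stores the least-significant byte at the lowest address.
Reassemble most-significant byte first: CC 9D C9 46 EE EB 7D 2D → 0xCC9DC946EEEB7D2D.
0xCC9DC946EEEB7D2D = 14744162061574176045.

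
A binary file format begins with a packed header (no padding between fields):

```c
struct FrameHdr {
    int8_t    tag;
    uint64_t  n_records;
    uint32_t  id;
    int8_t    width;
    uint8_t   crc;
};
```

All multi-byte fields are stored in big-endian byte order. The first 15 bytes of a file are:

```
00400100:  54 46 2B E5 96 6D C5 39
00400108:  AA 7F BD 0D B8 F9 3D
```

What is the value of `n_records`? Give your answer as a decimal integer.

`n_records` follows `tag` (1 byte), so it starts at byte offset 1 and occupies 8 bytes.
Bytes at offsets 1..8: 46 2B E5 96 6D C5 39 AA.
Big-endian: lowest address holds the most-significant byte.
The bytes are already most-significant first: 0x462BE5966DC539AA.
0x462BE5966DC539AA = 5056387440903010730.

5056387440903010730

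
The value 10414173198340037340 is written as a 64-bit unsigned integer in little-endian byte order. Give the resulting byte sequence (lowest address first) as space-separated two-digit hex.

DC 9A 73 E4 58 93 86 90

10414173198340037340 in hexadecimal, padded to 64 bits, is 0x90869358E4739ADC.
Split into bytes (most-significant first): 90 86 93 58 E4 73 9A DC.
Little-endian stores the least-significant byte at the lowest address.
So at ascending addresses the bytes are DC 9A 73 E4 58 93 86 90.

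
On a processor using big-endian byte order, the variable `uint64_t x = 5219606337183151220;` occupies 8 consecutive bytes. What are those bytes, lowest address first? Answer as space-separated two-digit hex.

5219606337183151220 in hexadecimal, padded to 64 bits, is 0x486FC44F1B2DF474.
Split into bytes (most-significant first): 48 6F C4 4F 1B 2D F4 74.
Big-endian stores the most-significant byte at the lowest address.
So the memory order matches the most-significant-first order: 48 6F C4 4F 1B 2D F4 74.

48 6F C4 4F 1B 2D F4 74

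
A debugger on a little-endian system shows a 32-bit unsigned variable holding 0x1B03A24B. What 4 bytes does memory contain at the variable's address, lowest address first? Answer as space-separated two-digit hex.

Split into bytes (most-significant first): 1B 03 A2 4B.
Little-endian stores the least-significant byte at the lowest address.
So at ascending addresses the bytes are 4B A2 03 1B.

4B A2 03 1B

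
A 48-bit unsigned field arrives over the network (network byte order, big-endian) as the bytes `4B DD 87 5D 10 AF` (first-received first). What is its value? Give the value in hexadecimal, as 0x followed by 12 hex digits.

0x4BDD875D10AF

Big-endian stores the most-significant byte at the lowest address.
The bytes are already most-significant first: 0x4BDD875D10AF.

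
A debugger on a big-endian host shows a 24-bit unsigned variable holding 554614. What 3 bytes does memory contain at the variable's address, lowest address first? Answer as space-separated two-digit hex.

08 76 76

554614 in hexadecimal, padded to 24 bits, is 0x087676.
Split into bytes (most-significant first): 08 76 76.
Big-endian stores the most-significant byte at the lowest address.
So the memory order matches the most-significant-first order: 08 76 76.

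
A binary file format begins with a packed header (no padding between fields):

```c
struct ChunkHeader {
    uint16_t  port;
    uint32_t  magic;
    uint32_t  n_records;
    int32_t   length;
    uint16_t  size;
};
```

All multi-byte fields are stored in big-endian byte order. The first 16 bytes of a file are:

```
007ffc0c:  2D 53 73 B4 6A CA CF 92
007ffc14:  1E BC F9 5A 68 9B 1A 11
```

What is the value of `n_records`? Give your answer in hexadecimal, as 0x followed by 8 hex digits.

`n_records` follows `port` (2 B), `magic` (4 B), so it starts at offset 2 + 4 = 6 and occupies 4 bytes.
Bytes at offsets 6..9: CF 92 1E BC.
In big-endian order the high byte comes first in memory.
The bytes are already most-significant first: 0xCF921EBC.

0xCF921EBC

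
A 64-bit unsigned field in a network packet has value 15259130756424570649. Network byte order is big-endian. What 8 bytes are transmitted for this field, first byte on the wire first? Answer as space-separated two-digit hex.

15259130756424570649 in hexadecimal, padded to 64 bits, is 0xD3C352939DEC9719.
Split into bytes (most-significant first): D3 C3 52 93 9D EC 97 19.
Big-endian: lowest address holds the most-significant byte.
So the memory order matches the most-significant-first order: D3 C3 52 93 9D EC 97 19.

D3 C3 52 93 9D EC 97 19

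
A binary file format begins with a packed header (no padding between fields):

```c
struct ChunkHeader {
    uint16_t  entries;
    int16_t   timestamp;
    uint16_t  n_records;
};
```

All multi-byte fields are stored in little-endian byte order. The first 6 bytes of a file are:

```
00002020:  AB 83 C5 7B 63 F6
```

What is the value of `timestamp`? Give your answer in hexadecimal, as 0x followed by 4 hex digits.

0x7BC5

`timestamp` follows `entries` (2 bytes), so it starts at byte offset 2 and occupies 2 bytes.
Bytes at offsets 2..3: C5 7B.
Little-endian: lowest address holds the least-significant byte.
Reassemble most-significant byte first: 7B C5 → 0x7BC5.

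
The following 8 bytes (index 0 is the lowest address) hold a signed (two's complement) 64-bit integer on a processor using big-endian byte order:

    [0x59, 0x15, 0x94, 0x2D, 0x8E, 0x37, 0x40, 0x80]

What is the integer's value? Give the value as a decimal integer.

6419199767266934912

In big-endian order the high byte comes first in memory.
The bytes are already most-significant first: 0x5915942D8E374080.
0x5915942D8E374080 = 6419199767266934912.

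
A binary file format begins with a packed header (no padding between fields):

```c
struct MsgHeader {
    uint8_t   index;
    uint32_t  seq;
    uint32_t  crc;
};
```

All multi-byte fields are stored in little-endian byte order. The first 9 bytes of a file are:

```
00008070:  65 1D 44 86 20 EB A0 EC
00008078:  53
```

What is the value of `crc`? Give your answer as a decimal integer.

`crc` follows `index` (1 B), `seq` (4 B), so it starts at offset 1 + 4 = 5 and occupies 4 bytes.
Bytes at offsets 5..8: EB A0 EC 53.
Little-endian stores the least-significant byte at the lowest address.
Reassemble most-significant byte first: 53 EC A0 EB → 0x53ECA0EB.
0x53ECA0EB = 1408016619.

1408016619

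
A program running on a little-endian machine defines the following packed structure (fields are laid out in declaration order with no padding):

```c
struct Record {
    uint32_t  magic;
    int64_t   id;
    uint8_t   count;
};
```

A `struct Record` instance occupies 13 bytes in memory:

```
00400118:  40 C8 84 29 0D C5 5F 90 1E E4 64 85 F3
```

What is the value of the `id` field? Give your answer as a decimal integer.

-8834685749071723251

`id` follows `magic` (4 bytes), so it starts at byte offset 4 and occupies 8 bytes.
Bytes at offsets 4..11: 0D C5 5F 90 1E E4 64 85.
Little-endian: lowest address holds the least-significant byte.
Reassemble most-significant byte first: 85 64 E4 1E 90 5F C5 0D → 0x8564E41E905FC50D.
Top bit is set, so as a signed 64-bit value this is 0x8564E41E905FC50D − 2^64 = -8834685749071723251.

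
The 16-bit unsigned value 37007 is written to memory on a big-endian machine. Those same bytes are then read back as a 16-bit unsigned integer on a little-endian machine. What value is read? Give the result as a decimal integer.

37007 in 16-bit hexadecimal is 0x908F.
Stored big-endian, the bytes at ascending addresses are 90 8F.
Read back as little-endian, the first byte is least significant, giving 0x8F90.
0x8F90 = 36752.

36752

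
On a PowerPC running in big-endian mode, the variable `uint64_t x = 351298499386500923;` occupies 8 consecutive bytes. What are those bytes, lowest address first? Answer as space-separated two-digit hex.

04 E0 10 1F BA 0F 67 3B

351298499386500923 in hexadecimal, padded to 64 bits, is 0x04E0101FBA0F673B.
Split into bytes (most-significant first): 04 E0 10 1F BA 0F 67 3B.
In big-endian order the high byte comes first in memory.
So the memory order matches the most-significant-first order: 04 E0 10 1F BA 0F 67 3B.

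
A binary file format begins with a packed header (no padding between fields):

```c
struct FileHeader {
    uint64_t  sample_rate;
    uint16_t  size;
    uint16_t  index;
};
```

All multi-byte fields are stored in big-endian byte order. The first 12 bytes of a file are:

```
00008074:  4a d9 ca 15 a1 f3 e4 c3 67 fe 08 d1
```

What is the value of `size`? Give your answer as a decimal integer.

26622

`size` follows `sample_rate` (8 bytes), so it starts at byte offset 8 and occupies 2 bytes.
Bytes at offsets 8..9: 67 FE.
Big-endian stores the most-significant byte at the lowest address.
The bytes are already most-significant first: 0x67FE.
0x67FE = 26622.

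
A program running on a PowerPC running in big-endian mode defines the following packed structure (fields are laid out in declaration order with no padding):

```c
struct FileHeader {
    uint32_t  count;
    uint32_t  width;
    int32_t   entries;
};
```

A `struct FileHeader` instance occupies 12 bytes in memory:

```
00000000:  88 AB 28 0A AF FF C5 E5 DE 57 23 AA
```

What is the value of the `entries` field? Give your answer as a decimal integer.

-564714582

`entries` follows `count` (4 B), `width` (4 B), so it starts at offset 4 + 4 = 8 and occupies 4 bytes.
Bytes at offsets 8..11: DE 57 23 AA.
In big-endian order the high byte comes first in memory.
The bytes are already most-significant first: 0xDE5723AA.
Top bit is set, so as a signed 32-bit value this is 0xDE5723AA − 2^32 = -564714582.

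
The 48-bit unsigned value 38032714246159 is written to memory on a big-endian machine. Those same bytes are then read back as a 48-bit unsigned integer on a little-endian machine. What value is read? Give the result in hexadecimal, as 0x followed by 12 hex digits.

38032714246159 in 48-bit hexadecimal is 0x22972E6C280F.
Stored big-endian, the bytes at ascending addresses are 22 97 2E 6C 28 0F.
Read back as little-endian, the first byte is least significant, giving 0x0F286C2E9722.

0x0F286C2E9722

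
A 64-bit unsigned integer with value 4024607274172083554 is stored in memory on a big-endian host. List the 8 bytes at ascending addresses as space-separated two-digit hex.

37 DA 46 FE 19 7A ED 62

4024607274172083554 in hexadecimal, padded to 64 bits, is 0x37DA46FE197AED62.
Split into bytes (most-significant first): 37 DA 46 FE 19 7A ED 62.
Big-endian stores the most-significant byte at the lowest address.
So the memory order matches the most-significant-first order: 37 DA 46 FE 19 7A ED 62.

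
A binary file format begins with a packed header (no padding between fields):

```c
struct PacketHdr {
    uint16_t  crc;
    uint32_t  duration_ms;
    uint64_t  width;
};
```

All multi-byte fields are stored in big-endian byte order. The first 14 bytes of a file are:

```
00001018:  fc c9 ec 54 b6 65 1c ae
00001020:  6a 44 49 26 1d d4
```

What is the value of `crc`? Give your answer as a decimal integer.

`crc` is the first field, at byte offset 0, occupying 2 bytes.
Bytes at offsets 0..1: FC C9.
Big-endian stores the most-significant byte at the lowest address.
The bytes are already most-significant first: 0xFCC9.
0xFCC9 = 64713.

64713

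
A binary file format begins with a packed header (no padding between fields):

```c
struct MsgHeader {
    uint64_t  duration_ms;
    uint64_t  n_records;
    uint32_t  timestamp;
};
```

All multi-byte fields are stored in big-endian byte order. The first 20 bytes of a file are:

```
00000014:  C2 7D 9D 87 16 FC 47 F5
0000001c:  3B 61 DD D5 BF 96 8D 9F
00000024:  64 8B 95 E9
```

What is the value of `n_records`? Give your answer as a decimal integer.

4278945031090769311

`n_records` follows `duration_ms` (8 bytes), so it starts at byte offset 8 and occupies 8 bytes.
Bytes at offsets 8..15: 3B 61 DD D5 BF 96 8D 9F.
Big-endian: lowest address holds the most-significant byte.
The bytes are already most-significant first: 0x3B61DDD5BF968D9F.
0x3B61DDD5BF968D9F = 4278945031090769311.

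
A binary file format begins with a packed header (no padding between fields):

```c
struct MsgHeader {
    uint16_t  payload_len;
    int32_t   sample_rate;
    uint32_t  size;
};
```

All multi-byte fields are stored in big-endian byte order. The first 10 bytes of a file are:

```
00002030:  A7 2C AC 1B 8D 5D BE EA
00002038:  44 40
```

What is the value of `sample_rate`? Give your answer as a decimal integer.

`sample_rate` follows `payload_len` (2 bytes), so it starts at byte offset 2 and occupies 4 bytes.
Bytes at offsets 2..5: AC 1B 8D 5D.
In big-endian order the high byte comes first in memory.
The bytes are already most-significant first: 0xAC1B8D5D.
Top bit is set, so as a signed 32-bit value this is 0xAC1B8D5D − 2^32 = -1407480483.

-1407480483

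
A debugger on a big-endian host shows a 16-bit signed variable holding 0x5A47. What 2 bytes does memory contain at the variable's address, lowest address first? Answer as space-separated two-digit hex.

5A 47

Split into bytes (most-significant first): 5A 47.
Big-endian stores the most-significant byte at the lowest address.
So the memory order matches the most-significant-first order: 5A 47.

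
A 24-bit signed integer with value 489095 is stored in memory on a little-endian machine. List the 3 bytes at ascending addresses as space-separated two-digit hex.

489095 in hexadecimal, padded to 24 bits, is 0x077687.
Split into bytes (most-significant first): 07 76 87.
Little-endian: lowest address holds the least-significant byte.
So at ascending addresses the bytes are 87 76 07.

87 76 07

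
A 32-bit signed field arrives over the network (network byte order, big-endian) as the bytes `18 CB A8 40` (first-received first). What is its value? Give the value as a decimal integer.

Big-endian: lowest address holds the most-significant byte.
The bytes are already most-significant first: 0x18CBA840.
0x18CBA840 = 416000064.

416000064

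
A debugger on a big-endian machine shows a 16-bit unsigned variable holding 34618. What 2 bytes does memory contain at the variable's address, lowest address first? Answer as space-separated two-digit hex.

34618 in hexadecimal, padded to 16 bits, is 0x873A.
Split into bytes (most-significant first): 87 3A.
Big-endian stores the most-significant byte at the lowest address.
So the memory order matches the most-significant-first order: 87 3A.

87 3A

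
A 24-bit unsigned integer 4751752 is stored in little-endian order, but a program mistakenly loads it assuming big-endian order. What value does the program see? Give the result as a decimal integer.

4751752 in 24-bit hexadecimal is 0x488188.
Stored little-endian, the bytes at ascending addresses are 88 81 48.
Read back as big-endian, the last byte is least significant, giving 0x888148.
0x888148 = 8945992.

8945992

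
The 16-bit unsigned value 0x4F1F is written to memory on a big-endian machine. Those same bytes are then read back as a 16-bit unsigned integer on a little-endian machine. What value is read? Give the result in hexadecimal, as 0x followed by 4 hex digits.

Stored big-endian, the bytes at ascending addresses are 4F 1F.
Read back as little-endian, the first byte is least significant, giving 0x1F4F.

0x1F4F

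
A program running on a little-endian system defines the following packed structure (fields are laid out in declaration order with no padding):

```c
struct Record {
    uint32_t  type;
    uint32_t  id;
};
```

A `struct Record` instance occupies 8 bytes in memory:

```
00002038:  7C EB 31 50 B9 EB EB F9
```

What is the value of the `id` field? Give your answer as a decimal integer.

`id` follows `type` (4 bytes), so it starts at byte offset 4 and occupies 4 bytes.
Bytes at offsets 4..7: B9 EB EB F9.
Little-endian stores the least-significant byte at the lowest address.
Reassemble most-significant byte first: F9 EB EB B9 → 0xF9EBEBB9.
0xF9EBEBB9 = 4192988089.

4192988089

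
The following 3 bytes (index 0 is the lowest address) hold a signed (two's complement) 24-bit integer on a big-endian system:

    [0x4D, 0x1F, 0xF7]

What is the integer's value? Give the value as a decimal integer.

In big-endian order the high byte comes first in memory.
The bytes are already most-significant first: 0x4D1FF7.
0x4D1FF7 = 5054455.

5054455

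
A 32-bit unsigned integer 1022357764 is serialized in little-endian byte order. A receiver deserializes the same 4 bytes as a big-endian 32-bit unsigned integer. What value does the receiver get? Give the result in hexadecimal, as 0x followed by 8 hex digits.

1022357764 in 32-bit hexadecimal is 0x3CEFF104.
Stored little-endian, the bytes at ascending addresses are 04 F1 EF 3C.
Read back as big-endian, the last byte is least significant, giving 0x04F1EF3C.

0x04F1EF3C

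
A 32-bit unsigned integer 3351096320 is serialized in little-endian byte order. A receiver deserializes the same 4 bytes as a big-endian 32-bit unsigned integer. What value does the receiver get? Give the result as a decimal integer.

11320775

3351096320 in 32-bit hexadecimal is 0xC7BDAC00.
Stored little-endian, the bytes at ascending addresses are 00 AC BD C7.
Read back as big-endian, the last byte is least significant, giving 0x00ACBDC7.
0x00ACBDC7 = 11320775.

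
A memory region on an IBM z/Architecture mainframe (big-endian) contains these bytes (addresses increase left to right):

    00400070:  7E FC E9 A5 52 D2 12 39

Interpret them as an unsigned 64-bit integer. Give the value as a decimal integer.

9150445439178379833

Big-endian stores the most-significant byte at the lowest address.
The bytes are already most-significant first: 0x7EFCE9A552D21239.
0x7EFCE9A552D21239 = 9150445439178379833.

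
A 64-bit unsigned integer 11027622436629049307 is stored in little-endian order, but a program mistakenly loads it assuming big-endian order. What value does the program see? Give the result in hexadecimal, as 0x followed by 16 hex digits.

11027622436629049307 in 64-bit hexadecimal is 0x9909FC2DE466EFDB.
Stored little-endian, the bytes at ascending addresses are DB EF 66 E4 2D FC 09 99.
Read back as big-endian, the last byte is least significant, giving 0xDBEF66E42DFC0999.

0xDBEF66E42DFC0999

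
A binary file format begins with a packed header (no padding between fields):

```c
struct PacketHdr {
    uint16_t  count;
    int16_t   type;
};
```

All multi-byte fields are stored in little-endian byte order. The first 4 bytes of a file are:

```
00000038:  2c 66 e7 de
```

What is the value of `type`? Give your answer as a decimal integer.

-8473

`type` follows `count` (2 bytes), so it starts at byte offset 2 and occupies 2 bytes.
Bytes at offsets 2..3: E7 DE.
Little-endian: lowest address holds the least-significant byte.
Reassemble most-significant byte first: DE E7 → 0xDEE7.
Top bit is set, so as a signed 16-bit value this is 0xDEE7 − 2^16 = -8473.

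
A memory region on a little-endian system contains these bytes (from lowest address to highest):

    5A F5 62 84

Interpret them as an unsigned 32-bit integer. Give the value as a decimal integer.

2221077850

Little-endian: lowest address holds the least-significant byte.
Reassemble most-significant byte first: 84 62 F5 5A → 0x8462F55A.
0x8462F55A = 2221077850.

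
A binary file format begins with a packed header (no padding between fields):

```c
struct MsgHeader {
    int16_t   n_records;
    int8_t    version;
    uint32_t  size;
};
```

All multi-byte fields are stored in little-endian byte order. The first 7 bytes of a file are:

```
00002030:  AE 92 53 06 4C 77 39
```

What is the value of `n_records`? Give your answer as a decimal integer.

`n_records` is the first field, at byte offset 0, occupying 2 bytes.
Bytes at offsets 0..1: AE 92.
Little-endian: lowest address holds the least-significant byte.
Reassemble most-significant byte first: 92 AE → 0x92AE.
Top bit is set, so as a signed 16-bit value this is 0x92AE − 2^16 = -27986.

-27986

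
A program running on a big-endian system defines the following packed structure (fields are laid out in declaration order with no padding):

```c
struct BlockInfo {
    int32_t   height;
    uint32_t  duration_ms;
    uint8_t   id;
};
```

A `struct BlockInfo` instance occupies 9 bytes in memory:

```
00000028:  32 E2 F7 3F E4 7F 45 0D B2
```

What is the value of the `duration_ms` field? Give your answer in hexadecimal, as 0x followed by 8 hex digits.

0xE47F450D

`duration_ms` follows `height` (4 bytes), so it starts at byte offset 4 and occupies 4 bytes.
Bytes at offsets 4..7: E4 7F 45 0D.
Big-endian: lowest address holds the most-significant byte.
The bytes are already most-significant first: 0xE47F450D.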